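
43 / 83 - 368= -367.48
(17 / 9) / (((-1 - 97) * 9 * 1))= -17 / 7938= -0.00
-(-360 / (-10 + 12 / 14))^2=-1550.39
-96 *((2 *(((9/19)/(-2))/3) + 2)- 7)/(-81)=-6.11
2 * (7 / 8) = 7 / 4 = 1.75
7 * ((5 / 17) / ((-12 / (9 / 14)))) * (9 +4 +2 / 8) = -795 / 544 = -1.46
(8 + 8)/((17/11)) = 176/17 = 10.35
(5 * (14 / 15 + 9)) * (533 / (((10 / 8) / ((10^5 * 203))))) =1289732080000 / 3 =429910693333.33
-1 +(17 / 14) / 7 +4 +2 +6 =11.17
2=2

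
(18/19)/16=9/152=0.06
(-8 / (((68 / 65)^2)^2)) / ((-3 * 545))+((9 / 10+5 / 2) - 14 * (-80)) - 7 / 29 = 142332505088477 / 126724742880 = 1123.16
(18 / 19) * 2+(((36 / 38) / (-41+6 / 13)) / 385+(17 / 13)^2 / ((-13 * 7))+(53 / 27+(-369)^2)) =31137500187170389 / 228675041595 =136164.84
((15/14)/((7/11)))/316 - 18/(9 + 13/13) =-277887/154840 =-1.79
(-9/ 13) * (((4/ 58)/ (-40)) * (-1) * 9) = -81/ 7540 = -0.01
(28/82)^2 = 196/1681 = 0.12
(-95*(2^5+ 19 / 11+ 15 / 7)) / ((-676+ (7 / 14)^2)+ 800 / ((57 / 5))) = 59824920 / 10631467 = 5.63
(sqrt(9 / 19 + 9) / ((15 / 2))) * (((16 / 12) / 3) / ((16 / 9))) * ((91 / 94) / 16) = 91 * sqrt(95) / 142880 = 0.01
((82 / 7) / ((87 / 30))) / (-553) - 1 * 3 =-337597 / 112259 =-3.01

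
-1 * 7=-7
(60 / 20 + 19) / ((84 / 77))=121 / 6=20.17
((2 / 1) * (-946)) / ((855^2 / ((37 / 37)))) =-0.00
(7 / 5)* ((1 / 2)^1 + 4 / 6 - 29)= -1169 / 30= -38.97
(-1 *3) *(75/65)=-45/13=-3.46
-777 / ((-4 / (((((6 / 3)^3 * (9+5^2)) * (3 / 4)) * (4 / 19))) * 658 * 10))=5661 / 4465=1.27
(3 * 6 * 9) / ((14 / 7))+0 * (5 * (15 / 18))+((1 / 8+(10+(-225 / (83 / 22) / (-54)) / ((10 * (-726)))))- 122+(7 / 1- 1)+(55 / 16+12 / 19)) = -51972905 / 2497968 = -20.81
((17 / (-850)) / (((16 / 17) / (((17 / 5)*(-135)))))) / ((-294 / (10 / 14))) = -2601 / 109760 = -0.02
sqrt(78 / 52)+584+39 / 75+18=sqrt(6) / 2+15063 / 25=603.74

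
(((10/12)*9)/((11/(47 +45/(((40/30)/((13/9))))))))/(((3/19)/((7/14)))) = 36385/176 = 206.73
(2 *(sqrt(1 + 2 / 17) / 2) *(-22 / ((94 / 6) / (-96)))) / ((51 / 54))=114048 *sqrt(323) / 13583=150.90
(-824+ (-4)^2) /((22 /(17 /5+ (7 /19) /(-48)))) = -1562369 /12540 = -124.59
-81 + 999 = 918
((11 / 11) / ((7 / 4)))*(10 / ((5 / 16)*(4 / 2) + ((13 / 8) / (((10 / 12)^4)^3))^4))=1136868377216160297393798828125000000 / 8767336311108200527960097482579830269411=0.00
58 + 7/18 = 1051/18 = 58.39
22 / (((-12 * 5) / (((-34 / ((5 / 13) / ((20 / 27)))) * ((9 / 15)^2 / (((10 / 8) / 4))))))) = 155584 / 5625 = 27.66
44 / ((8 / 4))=22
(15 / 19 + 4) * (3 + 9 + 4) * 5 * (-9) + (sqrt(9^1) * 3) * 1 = -65349 / 19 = -3439.42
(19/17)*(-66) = -1254/17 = -73.76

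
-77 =-77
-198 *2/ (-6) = 66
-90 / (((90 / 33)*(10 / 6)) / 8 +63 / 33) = -3960 / 109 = -36.33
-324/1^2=-324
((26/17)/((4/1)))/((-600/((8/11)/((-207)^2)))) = -13/1201914450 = -0.00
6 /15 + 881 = 4407 /5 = 881.40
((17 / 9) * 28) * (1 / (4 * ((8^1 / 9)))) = 119 / 8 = 14.88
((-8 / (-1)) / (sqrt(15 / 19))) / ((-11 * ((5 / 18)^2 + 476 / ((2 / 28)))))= -864 * sqrt(285) / 118753855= -0.00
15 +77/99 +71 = 781/9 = 86.78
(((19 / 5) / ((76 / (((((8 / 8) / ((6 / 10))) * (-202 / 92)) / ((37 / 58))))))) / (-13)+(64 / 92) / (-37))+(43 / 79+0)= 5742715 / 10487724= 0.55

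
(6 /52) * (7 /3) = 7 /26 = 0.27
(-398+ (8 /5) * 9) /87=-1918 /435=-4.41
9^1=9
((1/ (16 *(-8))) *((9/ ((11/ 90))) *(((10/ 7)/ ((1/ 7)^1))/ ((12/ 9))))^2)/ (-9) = 264.76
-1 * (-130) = 130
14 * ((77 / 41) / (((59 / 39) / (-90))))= -3783780 / 2419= -1564.19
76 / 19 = 4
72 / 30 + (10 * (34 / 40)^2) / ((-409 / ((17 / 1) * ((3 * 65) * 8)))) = -953127 / 2045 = -466.08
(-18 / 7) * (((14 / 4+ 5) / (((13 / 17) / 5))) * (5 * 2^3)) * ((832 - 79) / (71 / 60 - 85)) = 23502636000 / 457639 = 51356.28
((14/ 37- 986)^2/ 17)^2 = 3265450053.98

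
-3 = -3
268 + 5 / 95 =5093 / 19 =268.05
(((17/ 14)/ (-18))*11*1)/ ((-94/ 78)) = 2431/ 3948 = 0.62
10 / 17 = 0.59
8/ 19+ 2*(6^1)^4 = 49256/ 19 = 2592.42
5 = 5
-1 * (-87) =87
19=19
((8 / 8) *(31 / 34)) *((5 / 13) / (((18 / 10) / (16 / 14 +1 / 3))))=24025 / 83538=0.29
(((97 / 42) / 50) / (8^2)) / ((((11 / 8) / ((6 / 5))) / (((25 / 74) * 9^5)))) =5727753 / 455840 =12.57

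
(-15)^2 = 225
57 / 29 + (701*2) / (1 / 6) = 244005 / 29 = 8413.97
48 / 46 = 24 / 23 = 1.04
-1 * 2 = -2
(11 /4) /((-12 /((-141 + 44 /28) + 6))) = 30.58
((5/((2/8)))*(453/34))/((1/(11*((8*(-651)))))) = -259514640/17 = -15265567.06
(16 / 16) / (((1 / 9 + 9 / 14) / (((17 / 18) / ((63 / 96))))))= 544 / 285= 1.91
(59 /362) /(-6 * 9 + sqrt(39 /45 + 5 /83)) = -1983285 /656897146 -59 * sqrt(1436730) /1313794292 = -0.00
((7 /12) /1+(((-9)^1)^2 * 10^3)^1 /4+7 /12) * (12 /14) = 121507 /7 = 17358.14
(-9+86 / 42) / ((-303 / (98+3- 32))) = 1.58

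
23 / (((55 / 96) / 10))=4416 / 11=401.45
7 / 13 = 0.54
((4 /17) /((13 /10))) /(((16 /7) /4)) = 0.32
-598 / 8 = -299 / 4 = -74.75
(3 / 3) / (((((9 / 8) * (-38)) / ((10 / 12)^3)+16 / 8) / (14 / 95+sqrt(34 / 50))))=-25 * sqrt(17) / 8984-175 / 85348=-0.01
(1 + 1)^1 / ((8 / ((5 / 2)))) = 5 / 8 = 0.62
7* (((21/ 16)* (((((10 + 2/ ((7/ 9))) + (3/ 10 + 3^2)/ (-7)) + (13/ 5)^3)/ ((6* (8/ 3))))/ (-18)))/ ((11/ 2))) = -117677/ 704000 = -0.17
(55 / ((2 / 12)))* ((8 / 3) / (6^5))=55 / 486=0.11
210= 210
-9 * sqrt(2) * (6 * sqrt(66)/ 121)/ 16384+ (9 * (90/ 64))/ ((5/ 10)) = 405/ 16-27 * sqrt(33)/ 495616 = 25.31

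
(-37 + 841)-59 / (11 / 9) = 8313 / 11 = 755.73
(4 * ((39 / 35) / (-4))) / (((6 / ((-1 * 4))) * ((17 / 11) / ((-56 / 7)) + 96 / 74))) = 84656 / 125825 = 0.67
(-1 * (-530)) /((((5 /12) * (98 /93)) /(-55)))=-3253140 /49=-66390.61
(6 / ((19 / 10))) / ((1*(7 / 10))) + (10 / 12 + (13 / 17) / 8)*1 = 295207 / 54264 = 5.44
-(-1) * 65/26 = 5/2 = 2.50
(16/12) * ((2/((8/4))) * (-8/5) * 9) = -96/5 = -19.20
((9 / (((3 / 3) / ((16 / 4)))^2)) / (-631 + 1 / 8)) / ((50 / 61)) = -35136 / 126175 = -0.28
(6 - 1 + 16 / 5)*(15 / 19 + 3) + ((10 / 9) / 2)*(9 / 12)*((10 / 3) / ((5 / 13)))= 59311 / 1710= 34.68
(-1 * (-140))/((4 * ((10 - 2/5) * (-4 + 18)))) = 25/96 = 0.26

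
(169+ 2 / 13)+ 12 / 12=2212 / 13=170.15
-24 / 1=-24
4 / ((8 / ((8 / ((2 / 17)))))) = 34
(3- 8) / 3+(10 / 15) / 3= -13 / 9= -1.44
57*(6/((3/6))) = 684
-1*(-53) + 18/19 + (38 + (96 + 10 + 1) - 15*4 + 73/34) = 91147/646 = 141.09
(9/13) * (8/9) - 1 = -5/13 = -0.38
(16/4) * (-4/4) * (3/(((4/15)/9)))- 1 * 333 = -738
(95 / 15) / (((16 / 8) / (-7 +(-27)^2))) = 2286.33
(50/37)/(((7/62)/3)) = 9300/259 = 35.91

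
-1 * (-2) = 2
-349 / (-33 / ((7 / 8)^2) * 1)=17101 / 2112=8.10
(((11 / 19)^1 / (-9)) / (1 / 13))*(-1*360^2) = 2059200 / 19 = 108378.95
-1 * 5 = -5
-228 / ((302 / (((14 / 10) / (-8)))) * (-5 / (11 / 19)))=-231 / 15100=-0.02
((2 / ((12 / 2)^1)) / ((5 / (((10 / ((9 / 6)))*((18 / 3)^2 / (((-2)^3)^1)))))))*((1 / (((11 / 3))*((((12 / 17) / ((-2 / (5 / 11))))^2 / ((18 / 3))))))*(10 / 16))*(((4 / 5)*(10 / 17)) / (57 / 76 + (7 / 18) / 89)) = -599148 / 12085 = -49.58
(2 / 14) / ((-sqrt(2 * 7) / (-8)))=4 * sqrt(14) / 49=0.31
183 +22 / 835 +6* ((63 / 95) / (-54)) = 2902544 / 15865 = 182.95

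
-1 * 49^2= -2401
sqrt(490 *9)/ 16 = 21 *sqrt(10)/ 16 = 4.15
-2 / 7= -0.29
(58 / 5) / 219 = 58 / 1095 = 0.05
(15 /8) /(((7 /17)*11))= 255 /616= 0.41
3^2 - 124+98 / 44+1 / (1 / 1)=-2459 / 22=-111.77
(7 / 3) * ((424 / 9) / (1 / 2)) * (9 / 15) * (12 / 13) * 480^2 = 364707840 / 13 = 28054449.23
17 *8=136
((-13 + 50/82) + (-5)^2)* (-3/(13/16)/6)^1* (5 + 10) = -62040/533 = -116.40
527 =527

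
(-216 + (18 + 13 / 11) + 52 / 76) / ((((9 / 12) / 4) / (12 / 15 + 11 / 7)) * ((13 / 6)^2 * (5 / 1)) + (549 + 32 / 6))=-217749504 / 617485693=-0.35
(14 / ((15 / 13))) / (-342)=-91 / 2565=-0.04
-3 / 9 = -0.33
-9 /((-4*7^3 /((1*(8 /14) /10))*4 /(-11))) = -99 /96040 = -0.00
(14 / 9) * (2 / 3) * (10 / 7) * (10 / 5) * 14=1120 / 27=41.48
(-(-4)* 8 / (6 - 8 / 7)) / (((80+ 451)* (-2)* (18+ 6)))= -7 / 27081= -0.00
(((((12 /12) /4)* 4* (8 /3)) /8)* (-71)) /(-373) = 0.06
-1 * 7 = -7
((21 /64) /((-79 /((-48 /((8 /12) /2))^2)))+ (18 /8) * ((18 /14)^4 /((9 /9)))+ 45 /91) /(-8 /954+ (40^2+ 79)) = -373954751325 /7899316247732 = -0.05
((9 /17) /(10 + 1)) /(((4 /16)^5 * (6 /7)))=10752 /187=57.50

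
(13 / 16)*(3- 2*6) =-117 / 16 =-7.31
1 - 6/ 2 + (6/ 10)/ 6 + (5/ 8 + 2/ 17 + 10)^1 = 6013/ 680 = 8.84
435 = 435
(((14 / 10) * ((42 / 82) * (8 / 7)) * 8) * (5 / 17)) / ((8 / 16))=2688 / 697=3.86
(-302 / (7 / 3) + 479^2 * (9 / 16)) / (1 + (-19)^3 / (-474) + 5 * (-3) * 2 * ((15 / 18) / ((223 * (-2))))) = 763183608237 / 91906304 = 8303.93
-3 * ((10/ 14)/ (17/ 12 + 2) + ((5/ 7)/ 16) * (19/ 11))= -6195/ 7216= -0.86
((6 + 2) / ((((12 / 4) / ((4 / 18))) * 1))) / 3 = 16 / 81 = 0.20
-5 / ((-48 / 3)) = 5 / 16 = 0.31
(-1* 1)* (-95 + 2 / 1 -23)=116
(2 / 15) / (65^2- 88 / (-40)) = 1 / 31704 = 0.00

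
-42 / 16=-21 / 8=-2.62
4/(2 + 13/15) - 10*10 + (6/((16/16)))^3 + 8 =5392/43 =125.40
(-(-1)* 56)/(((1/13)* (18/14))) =5096/9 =566.22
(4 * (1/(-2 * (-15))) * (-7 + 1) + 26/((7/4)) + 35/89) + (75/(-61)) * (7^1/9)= 7692254/570045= 13.49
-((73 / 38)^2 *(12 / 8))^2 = -255584169 / 8340544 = -30.64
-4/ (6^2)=-0.11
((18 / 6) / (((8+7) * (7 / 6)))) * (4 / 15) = 0.05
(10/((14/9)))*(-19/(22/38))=-16245/77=-210.97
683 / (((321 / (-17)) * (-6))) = 11611 / 1926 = 6.03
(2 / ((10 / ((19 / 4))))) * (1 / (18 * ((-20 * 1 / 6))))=-19 / 1200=-0.02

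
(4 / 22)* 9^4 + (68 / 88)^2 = 577657 / 484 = 1193.51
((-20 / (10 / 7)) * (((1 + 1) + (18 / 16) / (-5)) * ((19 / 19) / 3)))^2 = 247009 / 3600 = 68.61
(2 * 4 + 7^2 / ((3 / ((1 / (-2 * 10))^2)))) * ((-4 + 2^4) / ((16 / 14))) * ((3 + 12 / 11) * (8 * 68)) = 10334079 / 55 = 187892.35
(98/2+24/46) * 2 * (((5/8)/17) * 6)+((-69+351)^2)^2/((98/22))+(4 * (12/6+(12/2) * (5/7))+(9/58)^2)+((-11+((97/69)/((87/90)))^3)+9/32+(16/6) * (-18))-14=660566570726367067795/465289829984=1419688392.39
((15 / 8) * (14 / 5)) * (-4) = -21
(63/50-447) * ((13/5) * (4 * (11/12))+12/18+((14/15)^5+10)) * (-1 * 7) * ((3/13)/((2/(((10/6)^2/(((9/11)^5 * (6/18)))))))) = 10228745190467419/59787112500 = 171086.12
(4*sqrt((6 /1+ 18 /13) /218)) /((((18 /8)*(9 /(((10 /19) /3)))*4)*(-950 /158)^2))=199712*sqrt(4251) /295220791125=0.00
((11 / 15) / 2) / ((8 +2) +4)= 11 / 420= 0.03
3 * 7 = 21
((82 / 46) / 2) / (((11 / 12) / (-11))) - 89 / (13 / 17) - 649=-232048 / 299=-776.08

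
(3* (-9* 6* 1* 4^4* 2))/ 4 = -20736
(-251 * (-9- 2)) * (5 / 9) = 13805 / 9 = 1533.89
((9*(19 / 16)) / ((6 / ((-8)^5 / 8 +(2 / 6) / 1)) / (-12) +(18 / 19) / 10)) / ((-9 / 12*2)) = -22178035 / 295268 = -75.11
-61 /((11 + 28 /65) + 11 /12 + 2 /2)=-4.57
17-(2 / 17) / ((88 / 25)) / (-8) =101753 / 5984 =17.00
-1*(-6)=6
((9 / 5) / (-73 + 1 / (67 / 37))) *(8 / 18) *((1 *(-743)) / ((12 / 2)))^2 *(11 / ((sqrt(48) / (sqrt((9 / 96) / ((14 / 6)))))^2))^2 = -4475461243 / 311749509120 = -0.01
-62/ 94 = -31/ 47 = -0.66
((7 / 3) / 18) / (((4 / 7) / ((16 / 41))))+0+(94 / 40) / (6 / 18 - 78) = 300593 / 5158620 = 0.06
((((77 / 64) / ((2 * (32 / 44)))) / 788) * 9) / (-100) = -7623 / 80691200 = -0.00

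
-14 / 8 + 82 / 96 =-43 / 48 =-0.90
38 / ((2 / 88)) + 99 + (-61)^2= 5492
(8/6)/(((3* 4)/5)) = 0.56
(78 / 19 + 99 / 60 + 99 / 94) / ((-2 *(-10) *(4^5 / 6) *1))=364797 / 182886400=0.00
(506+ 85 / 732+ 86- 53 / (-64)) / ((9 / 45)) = 34722815 / 11712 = 2964.72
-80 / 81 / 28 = -20 / 567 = -0.04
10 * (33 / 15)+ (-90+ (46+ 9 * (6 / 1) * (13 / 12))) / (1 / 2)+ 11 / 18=929 / 18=51.61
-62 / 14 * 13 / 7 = -403 / 49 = -8.22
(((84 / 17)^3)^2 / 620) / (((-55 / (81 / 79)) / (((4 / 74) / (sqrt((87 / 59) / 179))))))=-4742523426816 * sqrt(918807) / 17442740879881075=-0.26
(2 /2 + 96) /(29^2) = 97 /841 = 0.12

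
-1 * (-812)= 812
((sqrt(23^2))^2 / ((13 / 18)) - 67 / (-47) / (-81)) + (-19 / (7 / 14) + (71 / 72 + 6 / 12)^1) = 275538193 / 395928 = 695.93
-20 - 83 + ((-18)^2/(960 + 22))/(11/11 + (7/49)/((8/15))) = -3581611/34861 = -102.74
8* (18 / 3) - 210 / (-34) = 54.18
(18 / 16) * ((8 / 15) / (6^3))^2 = 1 / 145800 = 0.00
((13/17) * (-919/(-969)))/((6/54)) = 35841/5491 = 6.53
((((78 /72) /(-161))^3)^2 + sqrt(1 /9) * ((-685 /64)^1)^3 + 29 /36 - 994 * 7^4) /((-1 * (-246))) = -9703.26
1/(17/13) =13/17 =0.76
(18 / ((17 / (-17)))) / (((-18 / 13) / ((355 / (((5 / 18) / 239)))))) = 3970746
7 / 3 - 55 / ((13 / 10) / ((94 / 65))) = -29837 / 507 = -58.85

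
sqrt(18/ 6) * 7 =12.12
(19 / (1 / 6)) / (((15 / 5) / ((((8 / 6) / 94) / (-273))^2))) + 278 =411915671774 / 1481711049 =278.00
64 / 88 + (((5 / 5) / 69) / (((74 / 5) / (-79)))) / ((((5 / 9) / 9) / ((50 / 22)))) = -39709 / 18722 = -2.12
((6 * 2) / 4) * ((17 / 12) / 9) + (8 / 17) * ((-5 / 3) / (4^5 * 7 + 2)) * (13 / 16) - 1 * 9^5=-59048.53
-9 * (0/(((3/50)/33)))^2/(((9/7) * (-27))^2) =0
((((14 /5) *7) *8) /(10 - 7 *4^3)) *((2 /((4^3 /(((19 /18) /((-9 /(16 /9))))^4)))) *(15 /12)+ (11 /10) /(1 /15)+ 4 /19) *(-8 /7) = 8034590951166752 /1175189301297441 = 6.84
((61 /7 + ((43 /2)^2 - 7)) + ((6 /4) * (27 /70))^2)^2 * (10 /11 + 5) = 1076591753485573 /845152000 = 1273843.94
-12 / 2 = -6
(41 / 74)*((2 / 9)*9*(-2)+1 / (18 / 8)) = -656 / 333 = -1.97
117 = 117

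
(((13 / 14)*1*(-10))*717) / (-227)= 46605 / 1589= 29.33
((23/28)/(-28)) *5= -115/784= -0.15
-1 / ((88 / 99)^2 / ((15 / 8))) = -1215 / 512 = -2.37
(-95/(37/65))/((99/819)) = -561925/407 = -1380.65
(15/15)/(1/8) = 8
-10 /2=-5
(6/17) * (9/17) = 54/289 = 0.19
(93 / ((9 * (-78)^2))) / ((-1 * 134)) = -31 / 2445768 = -0.00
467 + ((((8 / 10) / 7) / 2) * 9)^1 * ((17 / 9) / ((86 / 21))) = 100456 / 215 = 467.24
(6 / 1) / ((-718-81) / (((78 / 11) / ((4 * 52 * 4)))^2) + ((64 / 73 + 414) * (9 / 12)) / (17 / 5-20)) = -654372 / 1199675513233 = -0.00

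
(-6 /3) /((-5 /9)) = 18 /5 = 3.60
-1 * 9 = -9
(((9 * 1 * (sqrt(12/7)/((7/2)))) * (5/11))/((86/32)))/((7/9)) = 25920 * sqrt(21)/162239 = 0.73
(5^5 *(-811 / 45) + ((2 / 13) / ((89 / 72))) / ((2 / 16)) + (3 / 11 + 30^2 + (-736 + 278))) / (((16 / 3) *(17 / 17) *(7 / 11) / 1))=-400014052 / 24297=-16463.52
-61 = -61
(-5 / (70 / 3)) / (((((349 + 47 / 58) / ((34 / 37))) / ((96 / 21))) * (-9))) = 31552 / 110351871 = 0.00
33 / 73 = 0.45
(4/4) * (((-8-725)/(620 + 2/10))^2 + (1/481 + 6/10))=46228760173/23126963405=2.00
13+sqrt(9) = 16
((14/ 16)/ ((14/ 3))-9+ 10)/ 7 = 19/ 112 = 0.17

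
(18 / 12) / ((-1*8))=-3 / 16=-0.19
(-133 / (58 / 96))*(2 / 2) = -6384 / 29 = -220.14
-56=-56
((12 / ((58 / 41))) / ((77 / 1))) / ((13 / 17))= 4182 / 29029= 0.14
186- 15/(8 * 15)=1487/8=185.88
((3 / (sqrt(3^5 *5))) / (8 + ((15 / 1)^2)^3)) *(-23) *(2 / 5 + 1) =-161 *sqrt(15) / 2562892425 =-0.00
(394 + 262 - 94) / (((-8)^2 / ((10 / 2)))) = 1405 / 32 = 43.91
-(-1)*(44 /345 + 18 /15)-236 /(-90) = 4088 /1035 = 3.95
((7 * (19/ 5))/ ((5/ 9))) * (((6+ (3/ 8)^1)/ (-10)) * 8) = -61047/ 250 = -244.19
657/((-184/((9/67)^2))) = -53217/825976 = -0.06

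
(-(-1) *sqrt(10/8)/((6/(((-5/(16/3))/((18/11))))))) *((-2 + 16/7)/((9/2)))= -55 *sqrt(5)/18144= -0.01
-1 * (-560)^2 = -313600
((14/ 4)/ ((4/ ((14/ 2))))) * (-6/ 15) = -49/ 20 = -2.45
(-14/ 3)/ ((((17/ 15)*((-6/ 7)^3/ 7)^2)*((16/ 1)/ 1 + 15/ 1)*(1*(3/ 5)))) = -1008840175/ 36881568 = -27.35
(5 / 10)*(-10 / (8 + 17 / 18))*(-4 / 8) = 45 / 161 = 0.28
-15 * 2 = -30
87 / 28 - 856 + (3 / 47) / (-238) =-19080925 / 22372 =-852.89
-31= -31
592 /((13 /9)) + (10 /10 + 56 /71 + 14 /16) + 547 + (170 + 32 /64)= 8343993 /7384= 1130.01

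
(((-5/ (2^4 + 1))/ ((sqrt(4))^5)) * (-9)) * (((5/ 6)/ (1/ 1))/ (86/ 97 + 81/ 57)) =138225/ 4627264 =0.03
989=989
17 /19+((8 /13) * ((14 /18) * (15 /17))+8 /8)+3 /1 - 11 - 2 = -96782 /12597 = -7.68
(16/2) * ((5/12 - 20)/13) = -470/39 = -12.05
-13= -13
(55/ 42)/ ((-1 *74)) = -0.02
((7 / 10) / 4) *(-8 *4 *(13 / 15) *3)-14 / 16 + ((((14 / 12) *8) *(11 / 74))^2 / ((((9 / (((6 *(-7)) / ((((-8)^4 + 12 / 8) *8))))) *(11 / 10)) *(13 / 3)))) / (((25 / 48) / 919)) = -24719275637 / 1591051800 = -15.54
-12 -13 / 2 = -37 / 2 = -18.50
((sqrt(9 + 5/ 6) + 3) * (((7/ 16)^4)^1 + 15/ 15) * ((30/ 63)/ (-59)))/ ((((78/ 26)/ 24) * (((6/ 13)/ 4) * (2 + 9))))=-4415905 * sqrt(354)/ 502419456 - 4415905/ 27912192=-0.32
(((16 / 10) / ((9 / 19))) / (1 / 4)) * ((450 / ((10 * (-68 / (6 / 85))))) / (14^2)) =-228 / 70805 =-0.00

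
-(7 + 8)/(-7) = 15/7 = 2.14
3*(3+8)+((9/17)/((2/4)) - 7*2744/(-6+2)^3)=45449/136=334.18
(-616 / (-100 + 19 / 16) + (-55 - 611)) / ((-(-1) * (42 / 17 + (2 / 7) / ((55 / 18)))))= -200794825 / 780363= -257.31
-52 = -52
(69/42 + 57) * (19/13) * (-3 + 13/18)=-639559/3276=-195.23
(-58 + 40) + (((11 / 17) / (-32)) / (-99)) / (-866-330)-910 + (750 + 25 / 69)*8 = 29716657151 / 5855616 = 5074.90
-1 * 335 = -335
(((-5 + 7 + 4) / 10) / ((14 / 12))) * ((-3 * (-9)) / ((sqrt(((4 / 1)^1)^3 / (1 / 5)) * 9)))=27 * sqrt(5) / 700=0.09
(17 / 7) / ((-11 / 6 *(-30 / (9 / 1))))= 153 / 385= 0.40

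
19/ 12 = 1.58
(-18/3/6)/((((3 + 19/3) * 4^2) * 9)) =-1/1344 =-0.00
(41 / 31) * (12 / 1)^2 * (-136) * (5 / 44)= -1003680 / 341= -2943.34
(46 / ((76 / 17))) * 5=1955 / 38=51.45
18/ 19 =0.95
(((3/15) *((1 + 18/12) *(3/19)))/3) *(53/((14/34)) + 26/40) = 18111/5320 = 3.40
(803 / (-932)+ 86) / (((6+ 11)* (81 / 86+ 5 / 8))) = 6824014 / 2134979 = 3.20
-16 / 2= -8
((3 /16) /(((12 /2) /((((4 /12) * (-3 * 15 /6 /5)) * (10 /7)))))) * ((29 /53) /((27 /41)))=-5945 /320544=-0.02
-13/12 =-1.08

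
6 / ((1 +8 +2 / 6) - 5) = 18 / 13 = 1.38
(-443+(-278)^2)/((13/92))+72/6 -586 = 543223.85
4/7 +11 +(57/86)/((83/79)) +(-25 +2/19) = -12049637/949354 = -12.69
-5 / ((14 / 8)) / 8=-5 / 14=-0.36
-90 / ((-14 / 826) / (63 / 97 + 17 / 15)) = 918276 / 97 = 9466.76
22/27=0.81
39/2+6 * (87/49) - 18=1191/98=12.15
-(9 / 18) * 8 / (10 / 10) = -4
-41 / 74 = -0.55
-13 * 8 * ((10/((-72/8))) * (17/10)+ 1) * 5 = 4160/9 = 462.22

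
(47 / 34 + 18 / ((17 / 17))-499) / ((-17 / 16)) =130456 / 289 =451.40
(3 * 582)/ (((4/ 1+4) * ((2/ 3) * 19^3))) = 0.05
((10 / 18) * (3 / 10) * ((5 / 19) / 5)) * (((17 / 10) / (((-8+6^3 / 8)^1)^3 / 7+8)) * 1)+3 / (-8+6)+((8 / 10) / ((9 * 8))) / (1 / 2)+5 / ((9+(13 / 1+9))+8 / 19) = -229843261 / 174304100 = -1.32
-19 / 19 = -1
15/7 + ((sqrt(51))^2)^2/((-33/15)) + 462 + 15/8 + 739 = 14011/616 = 22.75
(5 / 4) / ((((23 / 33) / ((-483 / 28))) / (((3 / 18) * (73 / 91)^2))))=-879285 / 264992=-3.32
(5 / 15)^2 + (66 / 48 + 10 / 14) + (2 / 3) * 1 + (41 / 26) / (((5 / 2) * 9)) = 96221 / 32760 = 2.94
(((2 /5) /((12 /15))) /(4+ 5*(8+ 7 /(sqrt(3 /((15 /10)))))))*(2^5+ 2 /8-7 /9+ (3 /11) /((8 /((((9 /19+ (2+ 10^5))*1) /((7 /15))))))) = 772834193 /6336918-3864170965*sqrt(2) /79664112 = 53.36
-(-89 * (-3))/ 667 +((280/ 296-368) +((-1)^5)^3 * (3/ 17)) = -154236939/ 419543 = -367.63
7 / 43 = 0.16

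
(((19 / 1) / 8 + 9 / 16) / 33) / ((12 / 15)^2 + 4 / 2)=1175 / 34848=0.03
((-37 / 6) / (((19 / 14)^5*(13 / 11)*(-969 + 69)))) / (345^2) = 27361796 / 2586147672493125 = 0.00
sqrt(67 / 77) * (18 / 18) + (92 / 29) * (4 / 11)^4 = 23552 / 424589 + sqrt(5159) / 77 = 0.99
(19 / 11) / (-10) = -19 / 110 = -0.17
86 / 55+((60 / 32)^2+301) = 306.08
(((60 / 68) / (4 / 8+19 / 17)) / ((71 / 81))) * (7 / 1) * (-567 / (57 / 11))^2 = 52153.69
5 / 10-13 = -25 / 2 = -12.50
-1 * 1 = -1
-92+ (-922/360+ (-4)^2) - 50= -23141/180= -128.56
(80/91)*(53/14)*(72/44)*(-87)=-3319920/7007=-473.80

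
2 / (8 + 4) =1 / 6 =0.17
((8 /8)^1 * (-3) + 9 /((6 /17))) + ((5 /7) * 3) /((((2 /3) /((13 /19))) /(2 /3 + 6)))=9885 /266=37.16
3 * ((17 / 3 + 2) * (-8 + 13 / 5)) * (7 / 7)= -621 / 5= -124.20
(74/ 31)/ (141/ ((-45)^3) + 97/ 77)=86538375/ 45612718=1.90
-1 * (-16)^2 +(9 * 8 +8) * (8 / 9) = -1664 / 9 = -184.89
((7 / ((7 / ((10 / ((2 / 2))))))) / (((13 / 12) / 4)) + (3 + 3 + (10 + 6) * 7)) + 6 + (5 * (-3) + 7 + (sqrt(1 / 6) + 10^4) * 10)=100157.01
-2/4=-1/2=-0.50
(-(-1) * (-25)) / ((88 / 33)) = -75 / 8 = -9.38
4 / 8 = 1 / 2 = 0.50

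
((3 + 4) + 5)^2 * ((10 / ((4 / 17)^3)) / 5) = 44217 / 2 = 22108.50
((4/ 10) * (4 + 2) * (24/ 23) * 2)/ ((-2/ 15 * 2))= -432/ 23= -18.78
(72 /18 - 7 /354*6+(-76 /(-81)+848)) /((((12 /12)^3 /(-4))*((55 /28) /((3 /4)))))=-22823500 /17523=-1302.49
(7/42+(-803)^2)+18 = 3868963/6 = 644827.17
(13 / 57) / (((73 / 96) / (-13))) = -5408 / 1387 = -3.90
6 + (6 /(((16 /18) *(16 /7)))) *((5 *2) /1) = 1137 /32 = 35.53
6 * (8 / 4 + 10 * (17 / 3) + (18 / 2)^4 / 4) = 20387 / 2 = 10193.50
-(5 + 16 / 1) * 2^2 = -84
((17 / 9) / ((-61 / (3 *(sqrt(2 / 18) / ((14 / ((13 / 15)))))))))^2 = 48841 / 13291784100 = 0.00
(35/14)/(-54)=-5/108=-0.05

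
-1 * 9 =-9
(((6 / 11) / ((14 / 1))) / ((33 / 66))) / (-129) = -2 / 3311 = -0.00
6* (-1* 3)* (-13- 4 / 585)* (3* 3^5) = 11093922 / 65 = 170675.72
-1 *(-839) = 839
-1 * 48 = -48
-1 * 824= -824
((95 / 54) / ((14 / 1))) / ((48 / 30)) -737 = -4456901 / 6048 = -736.92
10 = 10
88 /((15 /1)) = 88 /15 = 5.87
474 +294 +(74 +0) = 842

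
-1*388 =-388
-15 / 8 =-1.88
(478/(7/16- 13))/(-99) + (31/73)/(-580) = 323199451/842523660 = 0.38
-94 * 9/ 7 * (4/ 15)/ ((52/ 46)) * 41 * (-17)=19871.39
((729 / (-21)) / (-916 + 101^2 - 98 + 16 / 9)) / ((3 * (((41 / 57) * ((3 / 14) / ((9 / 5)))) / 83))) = -20693394 / 16953295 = -1.22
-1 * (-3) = 3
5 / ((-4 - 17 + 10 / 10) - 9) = -5 / 29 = -0.17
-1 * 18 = -18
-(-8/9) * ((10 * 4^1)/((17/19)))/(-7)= -6080/1071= -5.68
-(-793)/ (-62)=-793/ 62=-12.79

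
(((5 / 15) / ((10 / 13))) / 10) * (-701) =-9113 / 300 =-30.38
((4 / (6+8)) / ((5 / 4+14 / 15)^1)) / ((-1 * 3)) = -40 / 917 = -0.04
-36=-36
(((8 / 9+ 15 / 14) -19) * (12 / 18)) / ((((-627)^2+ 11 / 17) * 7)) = -36499 / 8841878892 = -0.00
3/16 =0.19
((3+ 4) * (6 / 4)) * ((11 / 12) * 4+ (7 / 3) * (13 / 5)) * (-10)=-1022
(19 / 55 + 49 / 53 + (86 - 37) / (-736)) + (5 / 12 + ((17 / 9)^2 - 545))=-93808879243 / 173780640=-539.81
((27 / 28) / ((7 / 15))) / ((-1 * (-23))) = 405 / 4508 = 0.09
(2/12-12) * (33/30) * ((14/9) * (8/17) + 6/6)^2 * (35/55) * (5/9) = -34901825/2528172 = -13.81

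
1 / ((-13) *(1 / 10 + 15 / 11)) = -110 / 2093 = -0.05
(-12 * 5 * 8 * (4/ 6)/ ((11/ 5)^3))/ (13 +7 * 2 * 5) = -40000/ 110473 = -0.36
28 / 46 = 14 / 23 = 0.61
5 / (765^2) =1 / 117045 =0.00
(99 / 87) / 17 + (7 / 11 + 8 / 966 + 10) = 28056944 / 2619309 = 10.71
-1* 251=-251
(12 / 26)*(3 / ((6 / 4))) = 12 / 13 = 0.92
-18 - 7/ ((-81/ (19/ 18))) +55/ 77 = -175487/ 10206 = -17.19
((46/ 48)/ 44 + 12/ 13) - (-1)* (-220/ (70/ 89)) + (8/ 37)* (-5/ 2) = -993101119/ 3555552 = -279.31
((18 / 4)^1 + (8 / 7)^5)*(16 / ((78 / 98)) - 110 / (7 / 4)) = -1265238964 / 4588311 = -275.75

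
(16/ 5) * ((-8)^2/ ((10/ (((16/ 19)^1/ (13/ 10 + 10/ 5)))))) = 16384/ 3135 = 5.23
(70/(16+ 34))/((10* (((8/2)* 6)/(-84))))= -49/100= -0.49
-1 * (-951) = 951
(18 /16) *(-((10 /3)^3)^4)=-125000000000 /59049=-2116885.98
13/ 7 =1.86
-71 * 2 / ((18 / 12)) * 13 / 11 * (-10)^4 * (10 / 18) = -184600000 / 297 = -621548.82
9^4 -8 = 6553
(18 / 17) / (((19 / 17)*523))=18 / 9937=0.00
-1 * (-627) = 627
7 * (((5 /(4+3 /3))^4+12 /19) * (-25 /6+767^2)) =765946853 /114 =6718832.04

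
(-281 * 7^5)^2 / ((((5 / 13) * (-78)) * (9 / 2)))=-22304528136289 / 135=-165218726935.47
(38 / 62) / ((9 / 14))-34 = -9220 / 279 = -33.05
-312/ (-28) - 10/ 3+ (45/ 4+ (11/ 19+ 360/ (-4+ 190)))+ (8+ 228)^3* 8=5202602746241/ 49476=105154069.57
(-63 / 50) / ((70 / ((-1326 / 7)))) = 5967 / 1750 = 3.41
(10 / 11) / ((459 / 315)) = 350 / 561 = 0.62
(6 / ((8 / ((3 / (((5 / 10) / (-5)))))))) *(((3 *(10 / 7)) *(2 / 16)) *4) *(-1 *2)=675 / 7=96.43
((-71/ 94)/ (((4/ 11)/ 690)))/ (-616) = 2.33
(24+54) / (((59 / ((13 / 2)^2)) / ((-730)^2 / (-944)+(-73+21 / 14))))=-989302509 / 27848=-35525.08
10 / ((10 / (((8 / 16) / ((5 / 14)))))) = 7 / 5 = 1.40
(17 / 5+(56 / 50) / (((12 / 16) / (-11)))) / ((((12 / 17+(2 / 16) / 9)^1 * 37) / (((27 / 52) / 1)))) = -0.25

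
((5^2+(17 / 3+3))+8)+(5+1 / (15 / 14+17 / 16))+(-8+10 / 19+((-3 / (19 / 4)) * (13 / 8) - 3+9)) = 64007 / 1434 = 44.64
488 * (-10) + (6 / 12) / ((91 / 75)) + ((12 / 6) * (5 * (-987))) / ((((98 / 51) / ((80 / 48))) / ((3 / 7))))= -10890745 / 1274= -8548.47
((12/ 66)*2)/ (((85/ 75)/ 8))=480/ 187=2.57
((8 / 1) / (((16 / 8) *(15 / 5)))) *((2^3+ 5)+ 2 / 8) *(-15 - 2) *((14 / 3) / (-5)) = 12614 / 45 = 280.31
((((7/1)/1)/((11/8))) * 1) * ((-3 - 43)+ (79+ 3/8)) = 1869/11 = 169.91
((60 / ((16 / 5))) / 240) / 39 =5 / 2496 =0.00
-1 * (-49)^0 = -1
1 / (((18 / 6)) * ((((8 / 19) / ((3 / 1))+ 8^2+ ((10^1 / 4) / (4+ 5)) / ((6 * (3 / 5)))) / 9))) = 18468 / 395323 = 0.05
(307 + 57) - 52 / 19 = 6864 / 19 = 361.26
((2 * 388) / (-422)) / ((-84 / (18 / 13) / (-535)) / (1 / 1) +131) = -622740 / 44402207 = -0.01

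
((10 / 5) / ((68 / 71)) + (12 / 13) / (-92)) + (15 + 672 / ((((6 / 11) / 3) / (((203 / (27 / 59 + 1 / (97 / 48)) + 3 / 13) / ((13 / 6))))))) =3800094301459 / 10440482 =363976.90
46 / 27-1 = 19 / 27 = 0.70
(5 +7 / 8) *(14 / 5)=329 / 20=16.45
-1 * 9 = -9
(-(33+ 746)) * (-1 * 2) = 1558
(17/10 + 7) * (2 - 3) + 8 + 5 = 43/10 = 4.30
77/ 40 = 1.92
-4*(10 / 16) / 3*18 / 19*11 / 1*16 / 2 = -1320 / 19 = -69.47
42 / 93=14 / 31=0.45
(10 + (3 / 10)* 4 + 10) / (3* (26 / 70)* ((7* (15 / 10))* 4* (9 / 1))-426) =-53 / 12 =-4.42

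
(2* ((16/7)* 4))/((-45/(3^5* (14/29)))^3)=-987614208/3048625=-323.95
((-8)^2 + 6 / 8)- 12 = 211 / 4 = 52.75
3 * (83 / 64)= 3.89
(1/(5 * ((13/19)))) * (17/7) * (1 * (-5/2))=-1.77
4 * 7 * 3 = 84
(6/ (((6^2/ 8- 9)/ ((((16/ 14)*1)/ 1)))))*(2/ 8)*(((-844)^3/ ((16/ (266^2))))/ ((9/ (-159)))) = -161041737313408/ 9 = -17893526368156.44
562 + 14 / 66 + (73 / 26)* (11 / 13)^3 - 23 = 1019635247 / 1885026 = 540.91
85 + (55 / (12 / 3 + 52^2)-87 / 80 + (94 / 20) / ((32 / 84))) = 65175 / 677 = 96.27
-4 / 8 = -1 / 2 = -0.50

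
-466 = -466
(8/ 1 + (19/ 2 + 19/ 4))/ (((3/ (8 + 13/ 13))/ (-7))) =-1869/ 4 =-467.25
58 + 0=58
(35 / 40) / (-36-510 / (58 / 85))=-203 / 181752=-0.00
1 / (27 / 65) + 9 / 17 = 1348 / 459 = 2.94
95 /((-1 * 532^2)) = -5 /14896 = -0.00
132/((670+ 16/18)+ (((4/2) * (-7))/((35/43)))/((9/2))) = 990/5003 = 0.20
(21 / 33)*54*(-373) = -140994 / 11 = -12817.64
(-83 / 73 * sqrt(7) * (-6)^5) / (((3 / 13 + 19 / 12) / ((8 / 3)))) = 268489728 * sqrt(7) / 20659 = 34384.87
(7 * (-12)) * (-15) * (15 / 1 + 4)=23940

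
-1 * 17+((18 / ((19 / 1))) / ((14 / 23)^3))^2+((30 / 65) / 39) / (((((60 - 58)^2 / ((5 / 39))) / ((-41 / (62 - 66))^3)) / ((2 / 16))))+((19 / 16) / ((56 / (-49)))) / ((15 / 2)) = 799922178532921 / 1433232720890880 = 0.56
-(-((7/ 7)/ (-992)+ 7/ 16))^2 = -187489/ 984064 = -0.19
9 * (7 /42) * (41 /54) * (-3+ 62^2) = 157481 /36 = 4374.47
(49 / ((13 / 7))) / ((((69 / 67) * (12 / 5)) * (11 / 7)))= 804335 / 118404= 6.79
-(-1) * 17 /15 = 17 /15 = 1.13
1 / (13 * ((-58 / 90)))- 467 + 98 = -139158 / 377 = -369.12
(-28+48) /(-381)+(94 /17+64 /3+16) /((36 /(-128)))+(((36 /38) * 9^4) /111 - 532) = -25754122282 /40979979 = -628.46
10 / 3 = 3.33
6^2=36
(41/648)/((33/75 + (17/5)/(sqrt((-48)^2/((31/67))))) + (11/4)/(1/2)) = 36260400/3403937753 - 174250 * sqrt(2077)/91906319331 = 0.01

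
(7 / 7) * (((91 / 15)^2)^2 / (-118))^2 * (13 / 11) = 61132828589969773 / 392542579687500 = 155.74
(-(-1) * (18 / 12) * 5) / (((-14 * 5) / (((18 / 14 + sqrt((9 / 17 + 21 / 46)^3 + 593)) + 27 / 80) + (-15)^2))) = -380727 / 15680-3 * sqrt(222117631884170) / 17122672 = -26.89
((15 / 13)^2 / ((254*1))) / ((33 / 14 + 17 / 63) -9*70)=-14175 / 1696628687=-0.00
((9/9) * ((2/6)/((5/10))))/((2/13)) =13/3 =4.33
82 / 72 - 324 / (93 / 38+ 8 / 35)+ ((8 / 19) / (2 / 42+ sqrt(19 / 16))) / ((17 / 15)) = -41515802293729 / 346094826876+ 211680 * sqrt(19) / 2701249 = -119.61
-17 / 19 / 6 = -17 / 114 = -0.15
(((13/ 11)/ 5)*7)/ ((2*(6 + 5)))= 91/ 1210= 0.08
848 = 848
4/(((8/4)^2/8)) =8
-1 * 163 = -163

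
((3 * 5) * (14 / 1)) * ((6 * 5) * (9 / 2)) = 28350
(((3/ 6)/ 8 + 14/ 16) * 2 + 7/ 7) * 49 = 1127/ 8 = 140.88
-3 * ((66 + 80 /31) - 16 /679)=-4329174 /21049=-205.67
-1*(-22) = 22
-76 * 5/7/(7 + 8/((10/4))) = -1900/357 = -5.32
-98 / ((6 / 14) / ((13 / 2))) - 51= -4612 / 3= -1537.33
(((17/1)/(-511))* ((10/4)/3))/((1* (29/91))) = -1105/12702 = -0.09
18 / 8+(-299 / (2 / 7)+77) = -3869 / 4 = -967.25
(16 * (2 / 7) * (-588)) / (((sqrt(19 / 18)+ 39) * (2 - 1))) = -1886976 / 27359+ 8064 * sqrt(38) / 27359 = -67.15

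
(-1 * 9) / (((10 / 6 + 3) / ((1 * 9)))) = -243 / 14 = -17.36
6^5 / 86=3888 / 43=90.42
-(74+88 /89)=-74.99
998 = 998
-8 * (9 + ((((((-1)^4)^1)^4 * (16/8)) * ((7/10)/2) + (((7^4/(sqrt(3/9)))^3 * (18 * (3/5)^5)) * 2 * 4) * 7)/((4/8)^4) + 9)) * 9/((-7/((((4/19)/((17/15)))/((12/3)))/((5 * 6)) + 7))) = 23772888/11305 + 3785433069113091099648 * sqrt(3)/1009375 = 6495665539920629.81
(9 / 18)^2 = 1 / 4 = 0.25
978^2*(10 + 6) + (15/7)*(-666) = 107116218/7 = 15302316.86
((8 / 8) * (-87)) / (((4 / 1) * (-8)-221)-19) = 87 / 272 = 0.32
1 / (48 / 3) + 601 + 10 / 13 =125181 / 208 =601.83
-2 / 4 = -1 / 2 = -0.50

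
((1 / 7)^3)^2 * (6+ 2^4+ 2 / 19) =60 / 319333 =0.00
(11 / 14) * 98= 77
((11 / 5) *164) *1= 1804 / 5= 360.80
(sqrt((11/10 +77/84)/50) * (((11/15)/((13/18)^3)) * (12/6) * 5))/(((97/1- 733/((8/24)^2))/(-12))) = 117612 * sqrt(30)/89253125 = 0.01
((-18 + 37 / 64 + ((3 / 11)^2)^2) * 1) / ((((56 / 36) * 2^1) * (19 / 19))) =-146875779 / 26236672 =-5.60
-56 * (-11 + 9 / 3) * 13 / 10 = 2912 / 5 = 582.40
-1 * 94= -94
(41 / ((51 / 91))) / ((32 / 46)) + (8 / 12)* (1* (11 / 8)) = 86561 / 816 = 106.08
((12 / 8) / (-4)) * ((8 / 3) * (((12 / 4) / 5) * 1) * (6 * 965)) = -3474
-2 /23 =-0.09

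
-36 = -36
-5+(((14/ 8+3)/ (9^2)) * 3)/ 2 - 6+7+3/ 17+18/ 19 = -194527/ 69768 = -2.79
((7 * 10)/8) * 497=4348.75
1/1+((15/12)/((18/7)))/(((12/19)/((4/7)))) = 311/216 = 1.44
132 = 132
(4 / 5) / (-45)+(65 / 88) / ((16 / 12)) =42467 / 79200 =0.54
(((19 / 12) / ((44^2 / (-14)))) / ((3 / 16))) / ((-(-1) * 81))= -133 / 176418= -0.00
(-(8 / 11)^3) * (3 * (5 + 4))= -13824 / 1331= -10.39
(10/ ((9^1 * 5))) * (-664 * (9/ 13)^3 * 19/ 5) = -2043792/ 10985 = -186.05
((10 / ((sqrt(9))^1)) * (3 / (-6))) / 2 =-5 / 6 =-0.83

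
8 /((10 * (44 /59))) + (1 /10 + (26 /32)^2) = 25807 /14080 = 1.83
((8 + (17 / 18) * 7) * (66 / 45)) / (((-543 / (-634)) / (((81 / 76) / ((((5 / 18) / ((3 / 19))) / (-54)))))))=-1337104098 / 1633525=-818.54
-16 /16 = -1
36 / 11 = 3.27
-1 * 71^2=-5041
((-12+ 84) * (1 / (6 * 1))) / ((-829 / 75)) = -900 / 829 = -1.09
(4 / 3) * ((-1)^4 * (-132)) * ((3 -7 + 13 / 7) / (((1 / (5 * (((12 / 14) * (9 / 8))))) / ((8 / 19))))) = 712800 / 931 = 765.63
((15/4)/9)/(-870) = -1/2088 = -0.00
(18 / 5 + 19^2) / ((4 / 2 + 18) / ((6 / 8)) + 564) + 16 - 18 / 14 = 950863 / 62020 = 15.33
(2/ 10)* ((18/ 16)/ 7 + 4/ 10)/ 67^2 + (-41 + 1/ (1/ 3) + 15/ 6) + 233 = 1241208657/ 6284600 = 197.50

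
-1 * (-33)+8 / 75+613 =48458 / 75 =646.11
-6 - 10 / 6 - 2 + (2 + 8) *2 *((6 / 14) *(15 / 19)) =-2.90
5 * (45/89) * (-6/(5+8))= -1350/1157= -1.17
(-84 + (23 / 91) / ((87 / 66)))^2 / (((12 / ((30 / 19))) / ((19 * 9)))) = 1100613800250 / 6964321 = 158036.05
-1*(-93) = 93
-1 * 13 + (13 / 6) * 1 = -10.83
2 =2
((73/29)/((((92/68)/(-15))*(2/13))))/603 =-80665/268134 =-0.30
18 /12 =3 /2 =1.50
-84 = -84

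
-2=-2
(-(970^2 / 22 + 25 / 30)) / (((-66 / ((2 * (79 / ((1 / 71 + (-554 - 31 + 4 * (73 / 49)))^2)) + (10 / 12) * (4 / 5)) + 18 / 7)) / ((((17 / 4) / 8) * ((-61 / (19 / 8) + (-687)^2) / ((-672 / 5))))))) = -14137234456082465541994177075 / 3611077536301928275968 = -3914962.86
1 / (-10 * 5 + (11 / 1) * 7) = 1 / 27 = 0.04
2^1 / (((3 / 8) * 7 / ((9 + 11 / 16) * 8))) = 1240 / 21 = 59.05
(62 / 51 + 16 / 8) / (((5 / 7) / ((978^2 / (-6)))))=-717675.58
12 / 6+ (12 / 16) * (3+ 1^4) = 5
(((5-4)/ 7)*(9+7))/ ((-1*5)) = -16/ 35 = -0.46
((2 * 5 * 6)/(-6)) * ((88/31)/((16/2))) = -110/31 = -3.55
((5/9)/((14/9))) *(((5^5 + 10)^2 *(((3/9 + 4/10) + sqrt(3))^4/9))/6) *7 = 382470836 *sqrt(3)/81 + 10486890799/1215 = 16809691.03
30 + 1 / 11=331 / 11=30.09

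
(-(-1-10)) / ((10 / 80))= 88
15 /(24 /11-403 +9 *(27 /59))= -9735 /257458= -0.04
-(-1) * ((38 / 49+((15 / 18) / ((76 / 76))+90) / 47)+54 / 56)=101491 / 27636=3.67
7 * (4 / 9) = 28 / 9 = 3.11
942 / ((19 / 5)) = 247.89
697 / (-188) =-697 / 188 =-3.71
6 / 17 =0.35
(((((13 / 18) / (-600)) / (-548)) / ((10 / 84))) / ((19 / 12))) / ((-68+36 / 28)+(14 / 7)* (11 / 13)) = -8281 / 46205853000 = -0.00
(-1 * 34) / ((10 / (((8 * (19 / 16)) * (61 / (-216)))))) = 19703 / 2160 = 9.12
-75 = -75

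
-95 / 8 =-11.88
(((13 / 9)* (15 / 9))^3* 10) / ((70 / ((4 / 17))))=0.47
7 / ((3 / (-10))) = -70 / 3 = -23.33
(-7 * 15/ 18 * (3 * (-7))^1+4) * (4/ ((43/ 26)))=13156/ 43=305.95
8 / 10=4 / 5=0.80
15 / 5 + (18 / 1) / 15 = 21 / 5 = 4.20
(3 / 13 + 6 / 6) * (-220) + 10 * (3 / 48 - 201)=-237135 / 104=-2280.14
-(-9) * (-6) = -54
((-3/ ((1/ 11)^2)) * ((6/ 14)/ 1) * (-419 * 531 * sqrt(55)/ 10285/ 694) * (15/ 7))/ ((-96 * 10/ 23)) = -46055223 * sqrt(55)/ 184992640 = -1.85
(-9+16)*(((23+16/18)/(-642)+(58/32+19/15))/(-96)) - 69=-1535860279/22187520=-69.22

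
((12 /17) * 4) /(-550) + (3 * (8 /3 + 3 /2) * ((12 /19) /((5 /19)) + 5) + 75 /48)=7035491 /74800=94.06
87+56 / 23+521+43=15029 / 23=653.43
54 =54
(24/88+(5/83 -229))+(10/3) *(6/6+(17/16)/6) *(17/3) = -81420571/394416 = -206.43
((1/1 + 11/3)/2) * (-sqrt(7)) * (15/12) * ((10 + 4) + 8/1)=-385 * sqrt(7)/6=-169.77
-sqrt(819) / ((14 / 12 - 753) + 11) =18* sqrt(91) / 4445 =0.04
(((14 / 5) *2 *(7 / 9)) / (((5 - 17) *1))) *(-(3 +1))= 196 / 135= 1.45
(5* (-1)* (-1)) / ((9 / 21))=35 / 3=11.67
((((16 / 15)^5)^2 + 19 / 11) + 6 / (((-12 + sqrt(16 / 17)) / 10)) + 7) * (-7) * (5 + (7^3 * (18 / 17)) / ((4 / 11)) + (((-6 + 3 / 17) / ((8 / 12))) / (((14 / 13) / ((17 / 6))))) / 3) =-5120954846310319897511 / 131125685625000000 + 14223945 * sqrt(17) / 20672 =-36216.77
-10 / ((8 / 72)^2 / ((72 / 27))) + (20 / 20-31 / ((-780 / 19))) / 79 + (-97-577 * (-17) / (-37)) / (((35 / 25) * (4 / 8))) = -6104026547 / 2279940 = -2677.28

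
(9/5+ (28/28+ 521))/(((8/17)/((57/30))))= 845937/400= 2114.84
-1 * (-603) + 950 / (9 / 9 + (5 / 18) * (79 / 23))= 881127 / 809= 1089.16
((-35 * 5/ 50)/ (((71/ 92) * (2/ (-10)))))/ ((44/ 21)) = 16905/ 1562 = 10.82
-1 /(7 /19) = -19 /7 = -2.71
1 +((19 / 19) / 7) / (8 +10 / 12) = 1.02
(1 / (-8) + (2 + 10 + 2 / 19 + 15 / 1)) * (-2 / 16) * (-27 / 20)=110727 / 24320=4.55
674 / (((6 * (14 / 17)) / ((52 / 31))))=148954 / 651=228.81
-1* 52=-52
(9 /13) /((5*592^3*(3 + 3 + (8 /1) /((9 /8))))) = 81 /1591330856960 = 0.00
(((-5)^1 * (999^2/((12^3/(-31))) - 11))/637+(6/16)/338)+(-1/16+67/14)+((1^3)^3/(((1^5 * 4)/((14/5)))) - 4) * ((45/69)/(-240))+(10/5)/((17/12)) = 152065738177/1036118720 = 146.76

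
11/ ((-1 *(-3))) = 11/ 3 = 3.67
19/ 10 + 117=1189/ 10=118.90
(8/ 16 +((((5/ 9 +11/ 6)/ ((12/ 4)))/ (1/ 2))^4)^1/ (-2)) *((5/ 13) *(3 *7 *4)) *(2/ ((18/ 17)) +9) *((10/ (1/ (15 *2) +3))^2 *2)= -8084608000000/ 389191959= -20772.80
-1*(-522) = 522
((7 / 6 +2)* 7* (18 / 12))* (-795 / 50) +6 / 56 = -147999 / 280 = -528.57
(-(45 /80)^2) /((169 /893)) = -72333 /43264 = -1.67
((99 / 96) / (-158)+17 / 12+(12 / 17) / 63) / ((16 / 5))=12827575 / 28879872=0.44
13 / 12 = 1.08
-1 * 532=-532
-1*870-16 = -886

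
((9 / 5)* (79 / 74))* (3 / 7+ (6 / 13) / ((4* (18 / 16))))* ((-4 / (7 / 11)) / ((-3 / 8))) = 403216 / 23569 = 17.11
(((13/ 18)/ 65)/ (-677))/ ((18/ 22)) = -11/ 548370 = -0.00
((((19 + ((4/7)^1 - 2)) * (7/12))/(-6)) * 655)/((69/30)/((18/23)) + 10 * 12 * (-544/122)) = 24572325/11685862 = 2.10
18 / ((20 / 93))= 837 / 10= 83.70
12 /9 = 1.33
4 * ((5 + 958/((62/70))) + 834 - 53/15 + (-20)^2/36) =10759304/1395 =7712.76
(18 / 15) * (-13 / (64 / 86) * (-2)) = 1677 / 40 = 41.92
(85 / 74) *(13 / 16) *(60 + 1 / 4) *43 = 11451115 / 4736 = 2417.89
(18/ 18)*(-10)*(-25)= 250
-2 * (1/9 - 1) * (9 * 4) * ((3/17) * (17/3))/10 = 32/5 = 6.40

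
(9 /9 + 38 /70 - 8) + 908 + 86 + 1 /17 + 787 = 1774.60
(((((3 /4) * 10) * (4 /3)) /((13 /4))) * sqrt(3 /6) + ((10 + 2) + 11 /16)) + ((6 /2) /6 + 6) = 20 * sqrt(2) /13 + 307 /16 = 21.36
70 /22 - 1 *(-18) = 233 /11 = 21.18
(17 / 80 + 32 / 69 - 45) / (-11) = 244667 / 60720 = 4.03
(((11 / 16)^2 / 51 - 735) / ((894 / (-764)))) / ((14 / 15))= 9164217245 / 13617408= 672.98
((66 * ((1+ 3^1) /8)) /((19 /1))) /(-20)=-33 /380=-0.09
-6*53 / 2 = -159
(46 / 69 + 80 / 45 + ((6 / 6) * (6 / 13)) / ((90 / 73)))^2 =2719201 / 342225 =7.95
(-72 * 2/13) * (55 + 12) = -9648/13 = -742.15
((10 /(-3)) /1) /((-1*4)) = 5 /6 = 0.83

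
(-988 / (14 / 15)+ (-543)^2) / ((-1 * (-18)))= 685511 / 42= 16321.69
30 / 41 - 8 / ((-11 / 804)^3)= 170467696122 / 54571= 3123778.13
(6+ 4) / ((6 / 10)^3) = 1250 / 27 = 46.30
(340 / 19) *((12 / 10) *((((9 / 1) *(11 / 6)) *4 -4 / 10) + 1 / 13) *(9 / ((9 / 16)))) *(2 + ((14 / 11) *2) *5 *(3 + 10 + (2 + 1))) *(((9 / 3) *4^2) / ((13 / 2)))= 465507606528 / 13585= 34266294.19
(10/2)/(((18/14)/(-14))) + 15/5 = -463/9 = -51.44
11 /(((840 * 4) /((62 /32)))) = 341 /53760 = 0.01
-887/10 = -88.70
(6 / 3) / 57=2 / 57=0.04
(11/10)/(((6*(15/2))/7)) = 77/450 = 0.17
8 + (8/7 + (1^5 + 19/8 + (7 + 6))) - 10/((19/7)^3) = 9609431/384104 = 25.02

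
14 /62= 0.23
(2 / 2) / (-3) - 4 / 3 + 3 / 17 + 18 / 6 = 77 / 51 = 1.51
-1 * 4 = -4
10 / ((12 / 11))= 55 / 6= 9.17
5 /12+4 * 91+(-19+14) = 4313 /12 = 359.42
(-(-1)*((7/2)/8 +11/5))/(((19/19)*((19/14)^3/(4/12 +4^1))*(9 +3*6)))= 940849/5555790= 0.17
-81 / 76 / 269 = -81 / 20444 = -0.00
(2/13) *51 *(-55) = -5610/13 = -431.54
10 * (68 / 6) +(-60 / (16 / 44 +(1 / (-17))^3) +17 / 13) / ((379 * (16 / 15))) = 174851160715 / 1548339312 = 112.93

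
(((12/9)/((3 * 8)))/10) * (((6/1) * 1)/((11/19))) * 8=76/165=0.46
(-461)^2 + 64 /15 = 3187879 /15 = 212525.27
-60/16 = -15/4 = -3.75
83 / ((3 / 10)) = 276.67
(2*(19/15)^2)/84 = 0.04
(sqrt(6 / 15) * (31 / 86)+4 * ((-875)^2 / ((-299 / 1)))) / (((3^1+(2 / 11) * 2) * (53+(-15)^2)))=-16843750 / 1537757+341 * sqrt(10) / 4422980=-10.95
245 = 245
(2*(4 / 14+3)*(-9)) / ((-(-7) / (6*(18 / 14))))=-22356 / 343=-65.18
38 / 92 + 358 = 16487 / 46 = 358.41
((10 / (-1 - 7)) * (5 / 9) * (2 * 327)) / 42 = -2725 / 252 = -10.81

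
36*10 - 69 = 291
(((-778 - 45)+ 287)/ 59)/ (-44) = 134/ 649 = 0.21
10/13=0.77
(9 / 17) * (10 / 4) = 45 / 34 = 1.32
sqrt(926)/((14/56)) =4 * sqrt(926) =121.72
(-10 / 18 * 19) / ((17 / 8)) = -760 / 153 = -4.97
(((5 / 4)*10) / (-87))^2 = 625 / 30276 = 0.02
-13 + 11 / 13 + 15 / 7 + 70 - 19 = 3730 / 91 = 40.99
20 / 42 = 10 / 21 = 0.48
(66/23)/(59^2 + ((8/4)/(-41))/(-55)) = 0.00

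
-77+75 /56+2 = -4125 /56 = -73.66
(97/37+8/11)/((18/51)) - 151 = -345571/2442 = -141.51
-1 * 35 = -35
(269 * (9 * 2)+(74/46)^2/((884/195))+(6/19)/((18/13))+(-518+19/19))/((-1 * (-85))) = 8869635431/174284340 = 50.89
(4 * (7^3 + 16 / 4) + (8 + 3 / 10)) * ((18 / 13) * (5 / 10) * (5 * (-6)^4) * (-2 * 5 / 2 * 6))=-2442966480 / 13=-187920498.46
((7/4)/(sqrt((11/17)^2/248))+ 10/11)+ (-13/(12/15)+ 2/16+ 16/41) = -53491/3608+ 119 * sqrt(62)/22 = 27.77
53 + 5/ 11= 588/ 11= 53.45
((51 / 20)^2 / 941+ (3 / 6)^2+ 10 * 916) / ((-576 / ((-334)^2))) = -96159060430189 / 54201600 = -1774100.03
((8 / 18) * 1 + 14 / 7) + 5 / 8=221 / 72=3.07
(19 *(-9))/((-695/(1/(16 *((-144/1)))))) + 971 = 971.00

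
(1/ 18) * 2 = 1/ 9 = 0.11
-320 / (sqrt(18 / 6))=-320 *sqrt(3) / 3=-184.75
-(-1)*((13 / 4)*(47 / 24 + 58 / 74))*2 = 31655 / 1776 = 17.82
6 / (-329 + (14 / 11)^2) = -0.02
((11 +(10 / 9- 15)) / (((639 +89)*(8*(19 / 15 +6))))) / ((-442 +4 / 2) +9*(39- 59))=1 / 9082752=0.00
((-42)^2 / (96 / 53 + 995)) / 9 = 10388 / 52831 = 0.20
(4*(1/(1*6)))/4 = 1/6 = 0.17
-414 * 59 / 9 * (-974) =2643436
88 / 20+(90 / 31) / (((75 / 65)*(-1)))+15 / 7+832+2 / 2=908174 / 1085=837.03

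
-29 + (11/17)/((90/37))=-43963/1530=-28.73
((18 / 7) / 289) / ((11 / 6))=108 / 22253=0.00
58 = 58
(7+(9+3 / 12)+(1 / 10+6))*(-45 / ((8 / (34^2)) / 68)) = -19764999 / 2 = -9882499.50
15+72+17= 104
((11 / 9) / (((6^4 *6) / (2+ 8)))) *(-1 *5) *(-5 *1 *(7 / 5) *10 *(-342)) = -182875 / 972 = -188.14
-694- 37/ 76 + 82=-46549/ 76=-612.49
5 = 5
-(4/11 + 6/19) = -142/209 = -0.68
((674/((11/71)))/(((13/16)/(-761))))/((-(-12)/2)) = -291335152/429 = -679102.92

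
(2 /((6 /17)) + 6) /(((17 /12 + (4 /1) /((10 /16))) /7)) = 700 /67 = 10.45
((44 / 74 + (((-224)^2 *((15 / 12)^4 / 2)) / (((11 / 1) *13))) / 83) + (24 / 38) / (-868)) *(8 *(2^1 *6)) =1000225997280 / 1810627819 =552.42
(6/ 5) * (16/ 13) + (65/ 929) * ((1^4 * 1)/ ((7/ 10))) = 666538/ 422695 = 1.58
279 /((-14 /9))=-2511 /14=-179.36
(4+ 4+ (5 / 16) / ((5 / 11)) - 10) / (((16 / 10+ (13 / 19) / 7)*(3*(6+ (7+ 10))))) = -4655 / 415472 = -0.01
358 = 358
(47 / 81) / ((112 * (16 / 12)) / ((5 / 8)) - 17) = 235 / 89883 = 0.00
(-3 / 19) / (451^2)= -3 / 3864619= -0.00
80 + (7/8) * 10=355/4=88.75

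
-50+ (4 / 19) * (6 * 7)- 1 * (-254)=4044 / 19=212.84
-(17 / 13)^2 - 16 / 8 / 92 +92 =701745 / 7774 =90.27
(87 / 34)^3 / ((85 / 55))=7243533 / 668168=10.84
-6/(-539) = 6/539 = 0.01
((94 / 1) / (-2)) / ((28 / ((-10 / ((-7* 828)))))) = -235 / 81144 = -0.00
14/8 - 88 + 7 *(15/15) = -317/4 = -79.25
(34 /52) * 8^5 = 278528 /13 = 21425.23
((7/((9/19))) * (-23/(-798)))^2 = 529/2916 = 0.18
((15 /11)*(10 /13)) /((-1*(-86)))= 75 /6149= 0.01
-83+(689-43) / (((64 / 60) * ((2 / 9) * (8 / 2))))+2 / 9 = 344765 / 576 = 598.55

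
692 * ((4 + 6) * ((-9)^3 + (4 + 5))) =-4982400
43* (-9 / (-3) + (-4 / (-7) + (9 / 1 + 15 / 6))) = 9073 / 14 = 648.07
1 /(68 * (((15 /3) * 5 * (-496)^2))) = 1 /418227200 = 0.00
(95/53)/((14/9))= 855/742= 1.15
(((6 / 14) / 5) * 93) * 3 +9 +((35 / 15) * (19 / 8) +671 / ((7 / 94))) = 9049.03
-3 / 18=-1 / 6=-0.17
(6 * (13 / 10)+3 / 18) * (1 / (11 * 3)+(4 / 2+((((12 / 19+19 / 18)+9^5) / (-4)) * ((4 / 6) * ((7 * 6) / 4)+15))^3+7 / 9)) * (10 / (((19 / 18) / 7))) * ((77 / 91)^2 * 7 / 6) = -1194998167692458179209807305119 / 79043335488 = -15118265952654254711.22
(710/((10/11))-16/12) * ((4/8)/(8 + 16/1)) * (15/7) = 11695/336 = 34.81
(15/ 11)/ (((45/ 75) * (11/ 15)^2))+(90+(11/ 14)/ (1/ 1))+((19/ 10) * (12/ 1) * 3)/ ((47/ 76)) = 900390913/ 4378990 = 205.62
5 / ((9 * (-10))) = -1 / 18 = -0.06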